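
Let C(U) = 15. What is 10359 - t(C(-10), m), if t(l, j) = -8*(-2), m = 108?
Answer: 10343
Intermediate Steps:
t(l, j) = 16
10359 - t(C(-10), m) = 10359 - 1*16 = 10359 - 16 = 10343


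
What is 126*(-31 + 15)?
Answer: -2016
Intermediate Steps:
126*(-31 + 15) = 126*(-16) = -2016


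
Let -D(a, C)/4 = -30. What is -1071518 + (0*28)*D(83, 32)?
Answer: -1071518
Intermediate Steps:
D(a, C) = 120 (D(a, C) = -4*(-30) = 120)
-1071518 + (0*28)*D(83, 32) = -1071518 + (0*28)*120 = -1071518 + 0*120 = -1071518 + 0 = -1071518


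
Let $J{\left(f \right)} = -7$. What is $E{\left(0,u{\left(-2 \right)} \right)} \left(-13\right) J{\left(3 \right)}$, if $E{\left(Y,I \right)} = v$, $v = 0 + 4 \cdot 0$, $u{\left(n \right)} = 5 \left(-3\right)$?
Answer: $0$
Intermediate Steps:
$u{\left(n \right)} = -15$
$v = 0$ ($v = 0 + 0 = 0$)
$E{\left(Y,I \right)} = 0$
$E{\left(0,u{\left(-2 \right)} \right)} \left(-13\right) J{\left(3 \right)} = 0 \left(-13\right) \left(-7\right) = 0 \left(-7\right) = 0$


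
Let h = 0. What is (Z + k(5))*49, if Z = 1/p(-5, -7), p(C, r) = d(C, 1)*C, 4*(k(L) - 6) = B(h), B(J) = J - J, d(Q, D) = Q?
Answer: 7399/25 ≈ 295.96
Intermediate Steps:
B(J) = 0
k(L) = 6 (k(L) = 6 + (¼)*0 = 6 + 0 = 6)
p(C, r) = C² (p(C, r) = C*C = C²)
Z = 1/25 (Z = 1/((-5)²) = 1/25 ≈ 0.040000)
(Z + k(5))*49 = (1/25 + 6)*49 = (151/25)*49 = 7399/25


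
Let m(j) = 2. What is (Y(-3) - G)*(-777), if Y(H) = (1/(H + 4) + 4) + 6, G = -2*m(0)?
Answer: -11655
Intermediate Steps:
G = -4 (G = -2*2 = -4)
Y(H) = 10 + 1/(4 + H) (Y(H) = (1/(4 + H) + 4) + 6 = (4 + 1/(4 + H)) + 6 = 10 + 1/(4 + H))
(Y(-3) - G)*(-777) = ((41 + 10*(-3))/(4 - 3) - 1*(-4))*(-777) = ((41 - 30)/1 + 4)*(-777) = (1*11 + 4)*(-777) = (11 + 4)*(-777) = 15*(-777) = -11655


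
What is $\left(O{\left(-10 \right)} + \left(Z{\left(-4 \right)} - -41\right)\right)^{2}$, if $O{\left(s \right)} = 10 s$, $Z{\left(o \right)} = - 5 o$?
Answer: $1521$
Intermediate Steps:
$\left(O{\left(-10 \right)} + \left(Z{\left(-4 \right)} - -41\right)\right)^{2} = \left(10 \left(-10\right) - -61\right)^{2} = \left(-100 + \left(20 + 41\right)\right)^{2} = \left(-100 + 61\right)^{2} = \left(-39\right)^{2} = 1521$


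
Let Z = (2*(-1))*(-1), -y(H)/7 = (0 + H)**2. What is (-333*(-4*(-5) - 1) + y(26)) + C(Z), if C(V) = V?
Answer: -11057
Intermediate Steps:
y(H) = -7*H**2 (y(H) = -7*(0 + H)**2 = -7*H**2)
Z = 2 (Z = -2*(-1) = 2)
(-333*(-4*(-5) - 1) + y(26)) + C(Z) = (-333*(-4*(-5) - 1) - 7*26**2) + 2 = (-333*(20 - 1) - 7*676) + 2 = (-333*19 - 4732) + 2 = (-6327 - 4732) + 2 = -11059 + 2 = -11057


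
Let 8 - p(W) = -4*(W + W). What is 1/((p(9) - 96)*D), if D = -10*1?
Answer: 1/160 ≈ 0.0062500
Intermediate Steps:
D = -10
p(W) = 8 + 8*W (p(W) = 8 - (-4)*(W + W) = 8 - (-4)*2*W = 8 - (-8)*W = 8 + 8*W)
1/((p(9) - 96)*D) = 1/(((8 + 8*9) - 96)*(-10)) = 1/(((8 + 72) - 96)*(-10)) = 1/((80 - 96)*(-10)) = 1/(-16*(-10)) = 1/160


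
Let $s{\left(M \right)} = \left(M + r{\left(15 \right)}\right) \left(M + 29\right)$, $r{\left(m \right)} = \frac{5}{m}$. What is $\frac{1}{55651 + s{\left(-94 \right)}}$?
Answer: $\frac{3}{185218} \approx 1.6197 \cdot 10^{-5}$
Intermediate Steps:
$s{\left(M \right)} = \left(29 + M\right) \left(\frac{1}{3} + M\right)$ ($s{\left(M \right)} = \left(M + \frac{5}{15}\right) \left(M + 29\right) = \left(M + 5 \cdot \frac{1}{15}\right) \left(29 + M\right) = \left(M + \frac{1}{3}\right) \left(29 + M\right) = \left(\frac{1}{3} + M\right) \left(29 + M\right) = \left(29 + M\right) \left(\frac{1}{3} + M\right)$)
$\frac{1}{55651 + s{\left(-94 \right)}} = \frac{1}{55651 + \left(\frac{29}{3} + \left(-94\right)^{2} + \frac{88}{3} \left(-94\right)\right)} = \frac{1}{55651 + \left(\frac{29}{3} + 8836 - \frac{8272}{3}\right)} = \frac{1}{55651 + \frac{18265}{3}} = \frac{1}{\frac{185218}{3}} = \frac{3}{185218}$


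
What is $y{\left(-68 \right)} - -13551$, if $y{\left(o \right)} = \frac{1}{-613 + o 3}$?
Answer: $\frac{11071166}{817} \approx 13551.0$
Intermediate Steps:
$y{\left(o \right)} = \frac{1}{-613 + 3 o}$
$y{\left(-68 \right)} - -13551 = \frac{1}{-613 + 3 \left(-68\right)} - -13551 = \frac{1}{-613 - 204} + 13551 = \frac{1}{-817} + 13551 = - \frac{1}{817} + 13551 = \frac{11071166}{817}$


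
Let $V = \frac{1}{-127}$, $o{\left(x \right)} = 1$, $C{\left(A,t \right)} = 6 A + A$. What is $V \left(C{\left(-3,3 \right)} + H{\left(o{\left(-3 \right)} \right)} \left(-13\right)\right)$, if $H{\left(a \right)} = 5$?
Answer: $\frac{86}{127} \approx 0.67717$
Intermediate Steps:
$C{\left(A,t \right)} = 7 A$
$V = - \frac{1}{127} \approx -0.007874$
$V \left(C{\left(-3,3 \right)} + H{\left(o{\left(-3 \right)} \right)} \left(-13\right)\right) = - \frac{7 \left(-3\right) + 5 \left(-13\right)}{127} = - \frac{-21 - 65}{127} = \left(- \frac{1}{127}\right) \left(-86\right) = \frac{86}{127}$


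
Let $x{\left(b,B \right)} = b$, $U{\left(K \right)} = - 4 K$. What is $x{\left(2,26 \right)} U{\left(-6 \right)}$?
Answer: $48$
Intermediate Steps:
$x{\left(2,26 \right)} U{\left(-6 \right)} = 2 \left(\left(-4\right) \left(-6\right)\right) = 2 \cdot 24 = 48$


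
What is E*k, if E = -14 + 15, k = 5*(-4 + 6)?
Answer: 10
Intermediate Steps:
k = 10 (k = 5*2 = 10)
E = 1
E*k = 1*10 = 10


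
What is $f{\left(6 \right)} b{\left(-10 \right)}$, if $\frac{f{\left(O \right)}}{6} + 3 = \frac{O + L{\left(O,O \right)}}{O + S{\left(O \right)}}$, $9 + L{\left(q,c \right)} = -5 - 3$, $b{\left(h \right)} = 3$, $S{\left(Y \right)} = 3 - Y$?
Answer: $-120$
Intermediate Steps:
$L{\left(q,c \right)} = -17$ ($L{\left(q,c \right)} = -9 - 8 = -17$)
$f{\left(O \right)} = -52 + 2 O$ ($f{\left(O \right)} = -18 + 6 \frac{O - 17}{O - \left(-3 + O\right)} = -18 + 6 \frac{-17 + O}{3} = -18 + 6 \left(-17 + O\right) \frac{1}{3} = -18 + 6 \left(- \frac{17}{3} + \frac{O}{3}\right) = -18 + \left(-34 + 2 O\right) = -52 + 2 O$)
$f{\left(6 \right)} b{\left(-10 \right)} = \left(-52 + 2 \cdot 6\right) 3 = \left(-52 + 12\right) 3 = \left(-40\right) 3 = -120$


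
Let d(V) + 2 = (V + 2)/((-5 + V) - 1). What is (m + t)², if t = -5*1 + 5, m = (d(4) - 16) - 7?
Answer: 784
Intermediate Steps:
d(V) = -2 + (2 + V)/(-6 + V) (d(V) = -2 + (V + 2)/((-5 + V) - 1) = -2 + (2 + V)/(-6 + V))
m = -28 (m = ((14 - 1*4)/(-6 + 4) - 16) - 7 = ((14 - 4)/(-2) - 16) - 7 = (-½*10 - 16) - 7 = (-5 - 16) - 7 = -21 - 7 = -28)
t = 0 (t = -5 + 5 = 0)
(m + t)² = (-28 + 0)² = (-28)² = 784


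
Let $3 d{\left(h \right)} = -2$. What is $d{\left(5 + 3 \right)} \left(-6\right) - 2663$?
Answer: $-2659$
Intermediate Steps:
$d{\left(h \right)} = - \frac{2}{3}$ ($d{\left(h \right)} = \frac{1}{3} \left(-2\right) = - \frac{2}{3}$)
$d{\left(5 + 3 \right)} \left(-6\right) - 2663 = \left(- \frac{2}{3}\right) \left(-6\right) - 2663 = 4 - 2663 = -2659$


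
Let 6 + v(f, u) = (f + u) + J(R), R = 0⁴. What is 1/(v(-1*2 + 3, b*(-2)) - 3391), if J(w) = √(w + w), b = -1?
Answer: -1/3394 ≈ -0.00029464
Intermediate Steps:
R = 0
J(w) = √2*√w (J(w) = √(2*w) = √2*√w)
v(f, u) = -6 + f + u (v(f, u) = -6 + ((f + u) + √2*√0) = -6 + ((f + u) + √2*0) = -6 + ((f + u) + 0) = -6 + (f + u) = -6 + f + u)
1/(v(-1*2 + 3, b*(-2)) - 3391) = 1/((-6 + (-1*2 + 3) - 1*(-2)) - 3391) = 1/((-6 + (-2 + 3) + 2) - 3391) = 1/((-6 + 1 + 2) - 3391) = 1/(-3 - 3391) = 1/(-3394) = -1/3394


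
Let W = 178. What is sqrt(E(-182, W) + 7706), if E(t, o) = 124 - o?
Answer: 2*sqrt(1913) ≈ 87.476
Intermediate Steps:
sqrt(E(-182, W) + 7706) = sqrt((124 - 1*178) + 7706) = sqrt((124 - 178) + 7706) = sqrt(-54 + 7706) = sqrt(7652) = 2*sqrt(1913)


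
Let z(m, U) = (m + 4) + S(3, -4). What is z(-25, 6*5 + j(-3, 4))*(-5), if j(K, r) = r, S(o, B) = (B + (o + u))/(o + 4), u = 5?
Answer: 715/7 ≈ 102.14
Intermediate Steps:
S(o, B) = (5 + B + o)/(4 + o) (S(o, B) = (B + (o + 5))/(o + 4) = (B + (5 + o))/(4 + o) = (5 + B + o)/(4 + o))
z(m, U) = 32/7 + m (z(m, U) = (m + 4) + (5 - 4 + 3)/(4 + 3) = (4 + m) + 4/7 = 32/7 + m)
z(-25, 6*5 + j(-3, 4))*(-5) = (32/7 - 25)*(-5) = -143/7*(-5) = 715/7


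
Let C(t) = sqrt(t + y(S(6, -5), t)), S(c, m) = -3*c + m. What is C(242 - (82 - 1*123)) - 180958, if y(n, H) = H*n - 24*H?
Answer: -180958 + I*sqrt(13018) ≈ -1.8096e+5 + 114.1*I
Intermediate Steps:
S(c, m) = m - 3*c
y(n, H) = -24*H + H*n
C(t) = sqrt(46)*sqrt(-t) (C(t) = sqrt(t + t*(-24 + (-5 - 3*6))) = sqrt(t + t*(-24 + (-5 - 18))) = sqrt(t + t*(-24 - 23)) = sqrt(t + t*(-47)) = sqrt(t - 47*t) = sqrt(-46*t) = sqrt(46)*sqrt(-t))
C(242 - (82 - 1*123)) - 180958 = sqrt(46)*sqrt(-(242 - (82 - 1*123))) - 180958 = sqrt(46)*sqrt(-(242 - (82 - 123))) - 180958 = sqrt(46)*sqrt(-(242 - 1*(-41))) - 180958 = sqrt(46)*sqrt(-(242 + 41)) - 180958 = sqrt(46)*sqrt(-1*283) - 180958 = sqrt(46)*sqrt(-283) - 180958 = sqrt(46)*(I*sqrt(283)) - 180958 = I*sqrt(13018) - 180958 = -180958 + I*sqrt(13018)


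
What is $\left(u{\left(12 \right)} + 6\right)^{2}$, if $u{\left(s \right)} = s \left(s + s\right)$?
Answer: $86436$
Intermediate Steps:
$u{\left(s \right)} = 2 s^{2}$ ($u{\left(s \right)} = s 2 s = 2 s^{2}$)
$\left(u{\left(12 \right)} + 6\right)^{2} = \left(2 \cdot 12^{2} + 6\right)^{2} = \left(2 \cdot 144 + 6\right)^{2} = \left(288 + 6\right)^{2} = 294^{2} = 86436$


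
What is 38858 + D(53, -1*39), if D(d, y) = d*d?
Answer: 41667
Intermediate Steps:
D(d, y) = d²
38858 + D(53, -1*39) = 38858 + 53² = 38858 + 2809 = 41667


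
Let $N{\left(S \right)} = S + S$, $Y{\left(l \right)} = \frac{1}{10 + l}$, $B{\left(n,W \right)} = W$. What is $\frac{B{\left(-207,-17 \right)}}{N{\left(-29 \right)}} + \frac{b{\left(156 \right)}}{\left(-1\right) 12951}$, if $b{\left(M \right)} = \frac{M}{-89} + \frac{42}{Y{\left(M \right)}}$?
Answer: $- \frac{1820617}{7428118} \approx -0.2451$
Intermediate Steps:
$b{\left(M \right)} = 420 + \frac{3737 M}{89}$ ($b{\left(M \right)} = \frac{M}{-89} + \frac{42}{\frac{1}{10 + M}} = M \left(- \frac{1}{89}\right) + 42 \left(10 + M\right) = - \frac{M}{89} + \left(420 + 42 M\right) = 420 + \frac{3737 M}{89}$)
$N{\left(S \right)} = 2 S$
$\frac{B{\left(-207,-17 \right)}}{N{\left(-29 \right)}} + \frac{b{\left(156 \right)}}{\left(-1\right) 12951} = - \frac{17}{2 \left(-29\right)} + \frac{420 + \frac{3737}{89} \cdot 156}{\left(-1\right) 12951} = - \frac{17}{-58} + \frac{420 + \frac{582972}{89}}{-12951} = \left(-17\right) \left(- \frac{1}{58}\right) + \frac{620352}{89} \left(- \frac{1}{12951}\right) = \frac{17}{58} - \frac{68928}{128071} = - \frac{1820617}{7428118}$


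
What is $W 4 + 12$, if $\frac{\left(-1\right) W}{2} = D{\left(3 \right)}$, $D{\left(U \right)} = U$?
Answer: $-12$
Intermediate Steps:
$W = -6$ ($W = \left(-2\right) 3 = -6$)
$W 4 + 12 = \left(-6\right) 4 + 12 = -24 + 12 = -12$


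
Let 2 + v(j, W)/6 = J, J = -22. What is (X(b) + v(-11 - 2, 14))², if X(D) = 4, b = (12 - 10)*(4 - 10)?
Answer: 19600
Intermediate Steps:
b = -12 (b = 2*(-6) = -12)
v(j, W) = -144 (v(j, W) = -12 + 6*(-22) = -12 - 132 = -144)
(X(b) + v(-11 - 2, 14))² = (4 - 144)² = (-140)² = 19600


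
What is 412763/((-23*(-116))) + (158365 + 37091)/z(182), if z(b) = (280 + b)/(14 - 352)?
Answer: -29344732833/205436 ≈ -1.4284e+5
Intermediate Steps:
z(b) = -140/169 - b/338 (z(b) = (280 + b)/(-338) = (280 + b)*(-1/338) = -140/169 - b/338)
412763/((-23*(-116))) + (158365 + 37091)/z(182) = 412763/((-23*(-116))) + (158365 + 37091)/(-140/169 - 1/338*182) = 412763/2668 + 195456/(-140/169 - 7/13) = 412763*(1/2668) + 195456/(-231/169) = 412763/2668 + 195456*(-169/231) = 412763/2668 - 11010688/77 = -29344732833/205436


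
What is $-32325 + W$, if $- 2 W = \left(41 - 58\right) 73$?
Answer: $- \frac{63409}{2} \approx -31705.0$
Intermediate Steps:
$W = \frac{1241}{2}$ ($W = - \frac{\left(41 - 58\right) 73}{2} = - \frac{\left(-17\right) 73}{2} = \left(- \frac{1}{2}\right) \left(-1241\right) = \frac{1241}{2} \approx 620.5$)
$-32325 + W = -32325 + \frac{1241}{2} = - \frac{63409}{2}$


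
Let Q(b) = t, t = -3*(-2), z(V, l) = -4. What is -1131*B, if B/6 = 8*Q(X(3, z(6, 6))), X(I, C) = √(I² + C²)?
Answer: -325728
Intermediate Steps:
t = 6
X(I, C) = √(C² + I²)
Q(b) = 6
B = 288 (B = 6*(8*6) = 6*48 = 288)
-1131*B = -1131*288 = -325728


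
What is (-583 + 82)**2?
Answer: 251001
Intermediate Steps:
(-583 + 82)**2 = (-501)**2 = 251001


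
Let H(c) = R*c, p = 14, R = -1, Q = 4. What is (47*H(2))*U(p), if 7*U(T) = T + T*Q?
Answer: -940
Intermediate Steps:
H(c) = -c
U(T) = 5*T/7 (U(T) = (T + T*4)/7 = (T + 4*T)/7 = (5*T)/7 = 5*T/7)
(47*H(2))*U(p) = (47*(-1*2))*((5/7)*14) = (47*(-2))*10 = -94*10 = -940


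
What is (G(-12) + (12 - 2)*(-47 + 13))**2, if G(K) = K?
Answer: 123904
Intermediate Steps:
(G(-12) + (12 - 2)*(-47 + 13))**2 = (-12 + (12 - 2)*(-47 + 13))**2 = (-12 + 10*(-34))**2 = (-12 - 340)**2 = (-352)**2 = 123904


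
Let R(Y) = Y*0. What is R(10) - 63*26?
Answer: -1638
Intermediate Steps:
R(Y) = 0
R(10) - 63*26 = 0 - 63*26 = 0 - 1638 = -1638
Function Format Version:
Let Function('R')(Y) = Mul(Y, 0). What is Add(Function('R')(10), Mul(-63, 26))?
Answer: -1638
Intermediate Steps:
Function('R')(Y) = 0
Add(Function('R')(10), Mul(-63, 26)) = Add(0, Mul(-63, 26)) = Add(0, -1638) = -1638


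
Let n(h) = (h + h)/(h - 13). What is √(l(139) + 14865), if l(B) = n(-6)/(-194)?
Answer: 3*√5610130703/1843 ≈ 121.92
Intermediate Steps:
n(h) = 2*h/(-13 + h) (n(h) = (2*h)/(-13 + h) = 2*h/(-13 + h))
l(B) = -6/1843 (l(B) = (2*(-6)/(-13 - 6))/(-194) = (2*(-6)/(-19))*(-1/194) = (2*(-6)*(-1/19))*(-1/194) = (12/19)*(-1/194) = -6/1843)
√(l(139) + 14865) = √(-6/1843 + 14865) = √(27396189/1843) = 3*√5610130703/1843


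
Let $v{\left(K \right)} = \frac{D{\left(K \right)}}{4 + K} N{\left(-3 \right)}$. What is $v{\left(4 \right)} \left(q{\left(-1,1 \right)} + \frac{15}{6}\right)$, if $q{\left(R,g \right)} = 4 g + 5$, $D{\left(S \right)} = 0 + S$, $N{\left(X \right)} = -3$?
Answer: $- \frac{69}{4} \approx -17.25$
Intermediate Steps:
$D{\left(S \right)} = S$
$q{\left(R,g \right)} = 5 + 4 g$
$v{\left(K \right)} = - \frac{3 K}{4 + K}$ ($v{\left(K \right)} = \frac{K}{4 + K} \left(-3\right) = - \frac{3 K}{4 + K}$)
$v{\left(4 \right)} \left(q{\left(-1,1 \right)} + \frac{15}{6}\right) = \left(-3\right) 4 \frac{1}{4 + 4} \left(\left(5 + 4 \cdot 1\right) + \frac{15}{6}\right) = \left(-3\right) 4 \cdot \frac{1}{8} \left(\left(5 + 4\right) + 15 \cdot \frac{1}{6}\right) = \left(-3\right) 4 \cdot \frac{1}{8} \left(9 + \frac{5}{2}\right) = \left(- \frac{3}{2}\right) \frac{23}{2} = - \frac{69}{4}$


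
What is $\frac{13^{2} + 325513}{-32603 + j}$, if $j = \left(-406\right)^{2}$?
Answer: $\frac{325682}{132233} \approx 2.4629$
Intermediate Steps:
$j = 164836$
$\frac{13^{2} + 325513}{-32603 + j} = \frac{13^{2} + 325513}{-32603 + 164836} = \frac{169 + 325513}{132233} = 325682 \cdot \frac{1}{132233} = \frac{325682}{132233}$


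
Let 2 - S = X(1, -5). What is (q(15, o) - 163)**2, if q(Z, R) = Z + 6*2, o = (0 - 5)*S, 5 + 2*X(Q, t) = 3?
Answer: 18496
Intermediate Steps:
X(Q, t) = -1 (X(Q, t) = -5/2 + (1/2)*3 = -5/2 + 3/2 = -1)
S = 3 (S = 2 - 1*(-1) = 2 + 1 = 3)
o = -15 (o = (0 - 5)*3 = -5*3 = -15)
q(Z, R) = 12 + Z (q(Z, R) = Z + 12 = 12 + Z)
(q(15, o) - 163)**2 = ((12 + 15) - 163)**2 = (27 - 163)**2 = (-136)**2 = 18496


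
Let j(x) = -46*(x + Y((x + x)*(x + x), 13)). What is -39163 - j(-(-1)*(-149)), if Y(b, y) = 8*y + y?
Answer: -40635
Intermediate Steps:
Y(b, y) = 9*y
j(x) = -5382 - 46*x (j(x) = -46*(x + 9*13) = -46*(x + 117) = -46*(117 + x) = -5382 - 46*x)
-39163 - j(-(-1)*(-149)) = -39163 - (-5382 - (-46)*(-1*(-149))) = -39163 - (-5382 - (-46)*149) = -39163 - (-5382 - 46*(-149)) = -39163 - (-5382 + 6854) = -39163 - 1*1472 = -39163 - 1472 = -40635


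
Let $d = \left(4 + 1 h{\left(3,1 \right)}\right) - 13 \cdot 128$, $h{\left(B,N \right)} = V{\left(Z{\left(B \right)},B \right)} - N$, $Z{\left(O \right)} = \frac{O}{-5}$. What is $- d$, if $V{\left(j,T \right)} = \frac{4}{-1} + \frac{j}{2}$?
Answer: $\frac{16653}{10} \approx 1665.3$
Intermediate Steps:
$Z{\left(O \right)} = - \frac{O}{5}$ ($Z{\left(O \right)} = O \left(- \frac{1}{5}\right) = - \frac{O}{5}$)
$V{\left(j,T \right)} = -4 + \frac{j}{2}$ ($V{\left(j,T \right)} = 4 \left(-1\right) + j \frac{1}{2} = -4 + \frac{j}{2}$)
$h{\left(B,N \right)} = -4 - N - \frac{B}{10}$ ($h{\left(B,N \right)} = \left(-4 + \frac{\left(- \frac{1}{5}\right) B}{2}\right) - N = \left(-4 - \frac{B}{10}\right) - N = -4 - N - \frac{B}{10}$)
$d = - \frac{16653}{10}$ ($d = \left(4 + 1 \left(-4 - 1 - \frac{3}{10}\right)\right) - 13 \cdot 128 = \left(4 + 1 \left(-4 - 1 - \frac{3}{10}\right)\right) - 1664 = \left(4 + 1 \left(- \frac{53}{10}\right)\right) - 1664 = \left(4 - \frac{53}{10}\right) - 1664 = - \frac{13}{10} - 1664 = - \frac{16653}{10} \approx -1665.3$)
$- d = \left(-1\right) \left(- \frac{16653}{10}\right) = \frac{16653}{10}$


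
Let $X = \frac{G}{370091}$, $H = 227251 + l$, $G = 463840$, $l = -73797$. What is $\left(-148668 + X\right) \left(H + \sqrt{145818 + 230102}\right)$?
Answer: $- \frac{8443073599170392}{370091} - \frac{220080899792 \sqrt{23495}}{370091} \approx -2.2905 \cdot 10^{10}$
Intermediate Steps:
$H = 153454$ ($H = 227251 - 73797 = 153454$)
$X = \frac{463840}{370091} \approx 1.2533$
$\left(-148668 + X\right) \left(H + \sqrt{145818 + 230102}\right) = \left(-148668 + \frac{463840}{370091}\right) \left(153454 + \sqrt{145818 + 230102}\right) = - \frac{55020224948 \left(153454 + \sqrt{375920}\right)}{370091} = - \frac{55020224948 \left(153454 + 4 \sqrt{23495}\right)}{370091} = - \frac{8443073599170392}{370091} - \frac{220080899792 \sqrt{23495}}{370091}$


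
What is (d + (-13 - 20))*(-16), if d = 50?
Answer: -272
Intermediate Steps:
(d + (-13 - 20))*(-16) = (50 + (-13 - 20))*(-16) = (50 - 33)*(-16) = 17*(-16) = -272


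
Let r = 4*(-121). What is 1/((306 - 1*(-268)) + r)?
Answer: 1/90 ≈ 0.011111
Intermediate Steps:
r = -484
1/((306 - 1*(-268)) + r) = 1/((306 - 1*(-268)) - 484) = 1/((306 + 268) - 484) = 1/(574 - 484) = 1/90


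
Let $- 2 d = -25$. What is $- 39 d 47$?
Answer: $- \frac{45825}{2} \approx -22913.0$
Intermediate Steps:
$d = \frac{25}{2}$ ($d = \left(- \frac{1}{2}\right) \left(-25\right) = \frac{25}{2} \approx 12.5$)
$- 39 d 47 = \left(-39\right) \frac{25}{2} \cdot 47 = \left(- \frac{975}{2}\right) 47 = - \frac{45825}{2}$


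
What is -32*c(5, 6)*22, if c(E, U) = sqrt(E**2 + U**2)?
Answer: -704*sqrt(61) ≈ -5498.4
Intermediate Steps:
-32*c(5, 6)*22 = -32*sqrt(5**2 + 6**2)*22 = -32*sqrt(25 + 36)*22 = -32*sqrt(61)*22 = -704*sqrt(61)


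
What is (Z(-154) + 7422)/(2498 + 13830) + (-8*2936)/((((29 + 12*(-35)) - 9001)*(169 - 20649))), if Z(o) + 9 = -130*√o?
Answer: 2784166793/6134103040 - 5*I*√154/628 ≈ 0.45388 - 0.098803*I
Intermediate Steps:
Z(o) = -9 - 130*√o
(Z(-154) + 7422)/(2498 + 13830) + (-8*2936)/((((29 + 12*(-35)) - 9001)*(169 - 20649))) = ((-9 - 130*I*√154) + 7422)/(2498 + 13830) + (-8*2936)/((((29 + 12*(-35)) - 9001)*(169 - 20649))) = ((-9 - 130*I*√154) + 7422)/16328 - 23488*(-1/(20480*((29 - 420) - 9001))) = ((-9 - 130*I*√154) + 7422)*(1/16328) - 23488*(-1/(20480*(-391 - 9001))) = (7413 - 130*I*√154)*(1/16328) - 23488/((-9392*(-20480))) = (7413/16328 - 5*I*√154/628) - 23488/192348160 = (7413/16328 - 5*I*√154/628) - 23488*1/192348160 = (7413/16328 - 5*I*√154/628) - 367/3005440 = 2784166793/6134103040 - 5*I*√154/628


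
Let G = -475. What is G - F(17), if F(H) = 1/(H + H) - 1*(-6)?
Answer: -16355/34 ≈ -481.03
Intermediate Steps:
F(H) = 6 + 1/(2*H) (F(H) = 1/(2*H) + 6 = 6 + 1/(2*H))
G - F(17) = -475 - (6 + (½)/17) = -475 - (6 + (½)*(1/17)) = -475 - (6 + 1/34) = -475 - 1*205/34 = -475 - 205/34 = -16355/34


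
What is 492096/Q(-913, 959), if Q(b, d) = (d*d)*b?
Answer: -44736/76333523 ≈ -0.00058606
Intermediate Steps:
Q(b, d) = b*d² (Q(b, d) = d²*b = b*d²)
492096/Q(-913, 959) = 492096/((-913*959²)) = 492096/((-913*919681)) = 492096/(-839668753) = 492096*(-1/839668753) = -44736/76333523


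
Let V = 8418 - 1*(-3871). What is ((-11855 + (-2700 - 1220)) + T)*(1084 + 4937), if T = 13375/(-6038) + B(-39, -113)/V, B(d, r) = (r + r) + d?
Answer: -7048703154556395/74200982 ≈ -9.4995e+7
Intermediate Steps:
B(d, r) = d + 2*r (B(d, r) = 2*r + d = d + 2*r)
V = 12289 (V = 8418 + 3871 = 12289)
T = -165965445/74200982 (T = 13375/(-6038) + (-39 + 2*(-113))/12289 = 13375*(-1/6038) + (-39 - 226)*(1/12289) = -13375/6038 - 265*1/12289 = -13375/6038 - 265/12289 = -165965445/74200982 ≈ -2.2367)
((-11855 + (-2700 - 1220)) + T)*(1084 + 4937) = ((-11855 + (-2700 - 1220)) - 165965445/74200982)*(1084 + 4937) = ((-11855 - 3920) - 165965445/74200982)*6021 = (-15775 - 165965445/74200982)*6021 = -1170686456495/74200982*6021 = -7048703154556395/74200982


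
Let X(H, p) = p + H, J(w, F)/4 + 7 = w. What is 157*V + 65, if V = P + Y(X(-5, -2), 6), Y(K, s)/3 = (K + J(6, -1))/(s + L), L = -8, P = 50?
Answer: 21011/2 ≈ 10506.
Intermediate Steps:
J(w, F) = -28 + 4*w
X(H, p) = H + p
Y(K, s) = 3*(-4 + K)/(-8 + s) (Y(K, s) = 3*((K + (-28 + 4*6))/(s - 8)) = 3*((K + (-28 + 24))/(-8 + s)) = 3*((K - 4)/(-8 + s)) = 3*((-4 + K)/(-8 + s)) = 3*(-4 + K)/(-8 + s))
V = 133/2 (V = 50 + 3*(-4 + (-5 - 2))/(-8 + 6) = 50 + 3*(-4 - 7)/(-2) = 50 + 3*(-1/2)*(-11) = 50 + 33/2 = 133/2 ≈ 66.500)
157*V + 65 = 157*(133/2) + 65 = 20881/2 + 65 = 21011/2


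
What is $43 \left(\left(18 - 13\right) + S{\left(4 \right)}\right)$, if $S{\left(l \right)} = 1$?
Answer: $258$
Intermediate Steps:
$43 \left(\left(18 - 13\right) + S{\left(4 \right)}\right) = 43 \left(\left(18 - 13\right) + 1\right) = 43 \left(5 + 1\right) = 43 \cdot 6 = 258$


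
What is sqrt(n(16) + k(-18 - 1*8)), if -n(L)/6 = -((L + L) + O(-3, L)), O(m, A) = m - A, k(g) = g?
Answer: 2*sqrt(13) ≈ 7.2111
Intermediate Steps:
n(L) = -18 + 6*L (n(L) = -(-6)*((L + L) + (-3 - L)) = -(-6)*(2*L + (-3 - L)) = -(-6)*(-3 + L) = -6*(3 - L) = -18 + 6*L)
sqrt(n(16) + k(-18 - 1*8)) = sqrt((-18 + 6*16) + (-18 - 1*8)) = sqrt((-18 + 96) + (-18 - 8)) = sqrt(78 - 26) = sqrt(52) = 2*sqrt(13)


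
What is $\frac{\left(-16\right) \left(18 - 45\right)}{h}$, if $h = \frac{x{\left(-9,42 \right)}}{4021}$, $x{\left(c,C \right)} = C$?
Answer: $\frac{289512}{7} \approx 41359.0$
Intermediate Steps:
$h = \frac{42}{4021} \approx 0.010445$
$\frac{\left(-16\right) \left(18 - 45\right)}{h} = \frac{\left(-16\right) \left(18 - 45\right)}{\frac{42}{4021}} = \left(-16\right) \left(-27\right) \frac{4021}{42} = 432 \cdot \frac{4021}{42} = \frac{289512}{7}$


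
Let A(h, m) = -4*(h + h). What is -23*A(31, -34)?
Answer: 5704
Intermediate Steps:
A(h, m) = -8*h
-23*A(31, -34) = -(-184)*31 = -23*(-248) = 5704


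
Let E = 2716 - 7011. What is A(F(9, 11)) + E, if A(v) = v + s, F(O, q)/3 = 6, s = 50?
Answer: -4227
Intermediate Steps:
F(O, q) = 18 (F(O, q) = 3*6 = 18)
A(v) = 50 + v (A(v) = v + 50 = 50 + v)
E = -4295
A(F(9, 11)) + E = (50 + 18) - 4295 = 68 - 4295 = -4227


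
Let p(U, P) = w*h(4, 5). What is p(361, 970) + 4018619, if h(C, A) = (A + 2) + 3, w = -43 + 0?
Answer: 4018189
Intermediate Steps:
w = -43
h(C, A) = 5 + A (h(C, A) = (2 + A) + 3 = 5 + A)
p(U, P) = -430 (p(U, P) = -43*(5 + 5) = -43*10 = -430)
p(361, 970) + 4018619 = -430 + 4018619 = 4018189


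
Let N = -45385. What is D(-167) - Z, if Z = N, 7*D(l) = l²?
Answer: 345584/7 ≈ 49369.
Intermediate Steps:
D(l) = l²/7
Z = -45385
D(-167) - Z = (⅐)*(-167)² - 1*(-45385) = (⅐)*27889 + 45385 = 27889/7 + 45385 = 345584/7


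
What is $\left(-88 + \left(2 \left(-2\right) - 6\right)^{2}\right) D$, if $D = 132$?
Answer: $1584$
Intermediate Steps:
$\left(-88 + \left(2 \left(-2\right) - 6\right)^{2}\right) D = \left(-88 + \left(2 \left(-2\right) - 6\right)^{2}\right) 132 = \left(-88 + \left(-4 - 6\right)^{2}\right) 132 = \left(-88 + \left(-10\right)^{2}\right) 132 = \left(-88 + 100\right) 132 = 12 \cdot 132 = 1584$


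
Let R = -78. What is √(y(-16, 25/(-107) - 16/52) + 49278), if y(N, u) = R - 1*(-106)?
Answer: √49306 ≈ 222.05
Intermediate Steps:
y(N, u) = 28 (y(N, u) = -78 - 1*(-106) = -78 + 106 = 28)
√(y(-16, 25/(-107) - 16/52) + 49278) = √(28 + 49278) = √49306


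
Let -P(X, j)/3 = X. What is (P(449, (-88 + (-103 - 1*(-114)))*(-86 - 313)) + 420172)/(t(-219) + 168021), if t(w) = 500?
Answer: 418825/168521 ≈ 2.4853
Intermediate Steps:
P(X, j) = -3*X
(P(449, (-88 + (-103 - 1*(-114)))*(-86 - 313)) + 420172)/(t(-219) + 168021) = (-3*449 + 420172)/(500 + 168021) = (-1347 + 420172)/168521 = 418825*(1/168521) = 418825/168521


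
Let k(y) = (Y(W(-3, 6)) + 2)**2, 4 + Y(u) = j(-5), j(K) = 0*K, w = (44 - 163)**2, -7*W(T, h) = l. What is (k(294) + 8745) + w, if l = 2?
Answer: 22910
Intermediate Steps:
W(T, h) = -2/7 (W(T, h) = -1/7*2 = -2/7)
w = 14161 (w = (-119)**2 = 14161)
j(K) = 0
Y(u) = -4 (Y(u) = -4 + 0 = -4)
k(y) = 4 (k(y) = (-4 + 2)**2 = (-2)**2 = 4)
(k(294) + 8745) + w = (4 + 8745) + 14161 = 8749 + 14161 = 22910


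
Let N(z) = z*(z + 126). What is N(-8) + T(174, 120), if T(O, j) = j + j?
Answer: -704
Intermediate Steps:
N(z) = z*(126 + z)
T(O, j) = 2*j
N(-8) + T(174, 120) = -8*(126 - 8) + 2*120 = -8*118 + 240 = -944 + 240 = -704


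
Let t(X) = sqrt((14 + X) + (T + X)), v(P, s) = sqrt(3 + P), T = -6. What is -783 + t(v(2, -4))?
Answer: -783 + sqrt(8 + 2*sqrt(5)) ≈ -779.47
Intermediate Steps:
t(X) = sqrt(8 + 2*X) (t(X) = sqrt((14 + X) + (-6 + X)) = sqrt(8 + 2*X))
-783 + t(v(2, -4)) = -783 + sqrt(8 + 2*sqrt(3 + 2)) = -783 + sqrt(8 + 2*sqrt(5))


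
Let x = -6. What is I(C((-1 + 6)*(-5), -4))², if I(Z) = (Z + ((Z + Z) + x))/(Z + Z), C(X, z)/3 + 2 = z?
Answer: 25/9 ≈ 2.7778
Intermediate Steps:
C(X, z) = -6 + 3*z
I(Z) = (-6 + 3*Z)/(2*Z) (I(Z) = (Z + ((Z + Z) - 6))/(Z + Z) = (Z + (2*Z - 6))/((2*Z)) = (Z + (-6 + 2*Z))*(1/(2*Z)) = (-6 + 3*Z)*(1/(2*Z)) = (-6 + 3*Z)/(2*Z))
I(C((-1 + 6)*(-5), -4))² = (3/2 - 3/(-6 + 3*(-4)))² = (3/2 - 3/(-6 - 12))² = (3/2 - 3/(-18))² = (3/2 - 3*(-1/18))² = (3/2 + ⅙)² = (5/3)² = 25/9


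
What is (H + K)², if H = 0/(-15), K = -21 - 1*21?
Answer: 1764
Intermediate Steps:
K = -42 (K = -21 - 21 = -42)
H = 0 (H = 0*(-1/15) = 0)
(H + K)² = (0 - 42)² = (-42)² = 1764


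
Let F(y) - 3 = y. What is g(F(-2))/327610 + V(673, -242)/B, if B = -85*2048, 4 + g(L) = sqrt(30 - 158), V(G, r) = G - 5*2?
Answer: -256355/67094528 + 4*I*sqrt(2)/163805 ≈ -0.0038208 + 3.4534e-5*I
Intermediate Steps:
F(y) = 3 + y
V(G, r) = -10 + G (V(G, r) = G - 10 = -10 + G)
g(L) = -4 + 8*I*sqrt(2) (g(L) = -4 + sqrt(30 - 158) = -4 + sqrt(-128) = -4 + 8*I*sqrt(2))
B = -174080
g(F(-2))/327610 + V(673, -242)/B = (-4 + 8*I*sqrt(2))/327610 + (-10 + 673)/(-174080) = (-4 + 8*I*sqrt(2))*(1/327610) + 663*(-1/174080) = (-2/163805 + 4*I*sqrt(2)/163805) - 39/10240 = -256355/67094528 + 4*I*sqrt(2)/163805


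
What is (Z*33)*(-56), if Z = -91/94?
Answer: 84084/47 ≈ 1789.0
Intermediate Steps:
Z = -91/94 (Z = -91*1/94 = -91/94 ≈ -0.96809)
(Z*33)*(-56) = -91/94*33*(-56) = -3003/94*(-56) = 84084/47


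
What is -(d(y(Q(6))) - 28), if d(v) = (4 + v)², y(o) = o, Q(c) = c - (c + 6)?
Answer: 24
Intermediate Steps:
Q(c) = -6 (Q(c) = c - (6 + c) = c + (-6 - c) = -6)
-(d(y(Q(6))) - 28) = -((4 - 6)² - 28) = -((-2)² - 28) = -(4 - 28) = -1*(-24) = 24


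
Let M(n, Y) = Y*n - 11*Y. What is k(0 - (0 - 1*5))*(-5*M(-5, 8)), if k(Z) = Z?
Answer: 3200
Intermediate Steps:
M(n, Y) = -11*Y + Y*n
k(0 - (0 - 1*5))*(-5*M(-5, 8)) = (0 - (0 - 1*5))*(-40*(-11 - 5)) = (0 - (0 - 5))*(-40*(-16)) = (0 - 1*(-5))*(-5*(-128)) = (0 + 5)*640 = 5*640 = 3200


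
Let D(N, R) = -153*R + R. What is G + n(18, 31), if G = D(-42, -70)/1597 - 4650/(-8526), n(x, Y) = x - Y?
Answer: -13144266/2269337 ≈ -5.7921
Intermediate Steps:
D(N, R) = -152*R
G = 16357115/2269337 (G = -152*(-70)/1597 - 4650/(-8526) = 10640*(1/1597) - 4650*(-1/8526) = 10640/1597 + 775/1421 = 16357115/2269337 ≈ 7.2079)
G + n(18, 31) = 16357115/2269337 + (18 - 1*31) = 16357115/2269337 + (18 - 31) = 16357115/2269337 - 13 = -13144266/2269337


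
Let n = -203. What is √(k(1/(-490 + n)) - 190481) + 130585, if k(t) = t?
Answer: 130585 + I*√10164256718/231 ≈ 1.3059e+5 + 436.44*I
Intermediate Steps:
√(k(1/(-490 + n)) - 190481) + 130585 = √(1/(-490 - 203) - 190481) + 130585 = √(1/(-693) - 190481) + 130585 = √(-1/693 - 190481) + 130585 = √(-132003334/693) + 130585 = I*√10164256718/231 + 130585 = 130585 + I*√10164256718/231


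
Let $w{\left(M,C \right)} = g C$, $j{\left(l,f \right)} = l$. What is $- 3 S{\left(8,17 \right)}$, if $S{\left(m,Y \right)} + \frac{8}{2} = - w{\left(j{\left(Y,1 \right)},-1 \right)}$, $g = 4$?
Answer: $0$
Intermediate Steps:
$w{\left(M,C \right)} = 4 C$
$S{\left(m,Y \right)} = 0$ ($S{\left(m,Y \right)} = -4 - 4 \left(-1\right) = -4 - -4 = -4 + 4 = 0$)
$- 3 S{\left(8,17 \right)} = \left(-3\right) 0 = 0$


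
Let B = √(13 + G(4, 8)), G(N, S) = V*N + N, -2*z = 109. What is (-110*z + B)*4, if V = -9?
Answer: 23980 + 4*I*√19 ≈ 23980.0 + 17.436*I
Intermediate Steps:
z = -109/2 (z = -½*109 = -109/2 ≈ -54.500)
G(N, S) = -8*N (G(N, S) = -9*N + N = -8*N)
B = I*√19 (B = √(13 - 8*4) = √(13 - 32) = √(-19) = I*√19 ≈ 4.3589*I)
(-110*z + B)*4 = (-110*(-109/2) + I*√19)*4 = (5995 + I*√19)*4 = 23980 + 4*I*√19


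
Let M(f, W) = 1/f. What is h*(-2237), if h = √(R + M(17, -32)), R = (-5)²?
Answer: -2237*√7242/17 ≈ -11198.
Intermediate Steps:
R = 25
h = √7242/17 (h = √(25 + 1/17) = √(426/17) = √7242/17 ≈ 5.0059)
h*(-2237) = (√7242/17)*(-2237) = -2237*√7242/17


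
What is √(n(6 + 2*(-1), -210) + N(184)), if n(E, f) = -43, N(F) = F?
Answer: √141 ≈ 11.874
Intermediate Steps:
√(n(6 + 2*(-1), -210) + N(184)) = √(-43 + 184) = √141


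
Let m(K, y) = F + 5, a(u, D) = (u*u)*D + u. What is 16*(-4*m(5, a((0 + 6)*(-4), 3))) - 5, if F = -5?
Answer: -5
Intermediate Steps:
a(u, D) = u + D*u² (a(u, D) = u²*D + u = D*u² + u = u + D*u²)
m(K, y) = 0 (m(K, y) = -5 + 5 = 0)
16*(-4*m(5, a((0 + 6)*(-4), 3))) - 5 = 16*(-4*0) - 5 = 16*0 - 5 = 0 - 5 = -5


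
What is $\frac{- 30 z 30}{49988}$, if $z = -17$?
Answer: $\frac{3825}{12497} \approx 0.30607$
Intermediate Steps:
$\frac{- 30 z 30}{49988} = \frac{\left(-30\right) \left(-17\right) 30}{49988} = 510 \cdot 30 \cdot \frac{1}{49988} = 15300 \cdot \frac{1}{49988} = \frac{3825}{12497}$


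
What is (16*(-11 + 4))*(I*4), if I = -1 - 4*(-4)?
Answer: -6720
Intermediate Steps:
I = 15 (I = -1 - 1*(-16) = -1 + 16 = 15)
(16*(-11 + 4))*(I*4) = (16*(-11 + 4))*(15*4) = (16*(-7))*60 = -112*60 = -6720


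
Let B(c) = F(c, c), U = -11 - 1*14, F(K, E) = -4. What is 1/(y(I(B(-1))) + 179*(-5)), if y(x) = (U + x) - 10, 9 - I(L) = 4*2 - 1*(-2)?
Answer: -1/931 ≈ -0.0010741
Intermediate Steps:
U = -25 (U = -11 - 14 = -25)
B(c) = -4
I(L) = -1 (I(L) = 9 - (4*2 - 1*(-2)) = 9 - (8 + 2) = 9 - 1*10 = 9 - 10 = -1)
y(x) = -35 + x (y(x) = (-25 + x) - 10 = -35 + x)
1/(y(I(B(-1))) + 179*(-5)) = 1/((-35 - 1) + 179*(-5)) = 1/(-36 - 895) = 1/(-931) = -1/931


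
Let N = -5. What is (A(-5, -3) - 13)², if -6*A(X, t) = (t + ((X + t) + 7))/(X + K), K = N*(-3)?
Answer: 37636/225 ≈ 167.27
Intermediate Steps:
K = 15 (K = -5*(-3) = 15)
A(X, t) = -(7 + X + 2*t)/(6*(15 + X)) (A(X, t) = -(t + ((X + t) + 7))/(6*(X + 15)) = -(t + (7 + X + t))/(6*(15 + X)) = -(7 + X + 2*t)/(6*(15 + X)))
(A(-5, -3) - 13)² = ((-7 - 1*(-5) - 2*(-3))/(6*(15 - 5)) - 13)² = ((⅙)*(-7 + 5 + 6)/10 - 13)² = ((⅙)*(⅒)*4 - 13)² = (1/15 - 13)² = (-194/15)² = 37636/225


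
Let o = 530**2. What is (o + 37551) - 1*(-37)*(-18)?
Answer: 317785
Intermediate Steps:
o = 280900
(o + 37551) - 1*(-37)*(-18) = (280900 + 37551) - 1*(-37)*(-18) = 318451 + 37*(-18) = 318451 - 666 = 317785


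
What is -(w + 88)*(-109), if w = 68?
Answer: 17004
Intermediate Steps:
-(w + 88)*(-109) = -(68 + 88)*(-109) = -156*(-109) = -1*(-17004) = 17004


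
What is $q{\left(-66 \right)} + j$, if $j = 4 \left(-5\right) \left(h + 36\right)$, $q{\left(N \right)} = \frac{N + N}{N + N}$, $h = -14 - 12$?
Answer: $-199$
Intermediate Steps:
$h = -26$ ($h = -14 - 12 = -26$)
$q{\left(N \right)} = 1$ ($q{\left(N \right)} = \frac{2 N}{2 N} = 2 N \frac{1}{2 N} = 1$)
$j = -200$ ($j = 4 \left(-5\right) \left(-26 + 36\right) = \left(-20\right) 10 = -200$)
$q{\left(-66 \right)} + j = 1 - 200 = -199$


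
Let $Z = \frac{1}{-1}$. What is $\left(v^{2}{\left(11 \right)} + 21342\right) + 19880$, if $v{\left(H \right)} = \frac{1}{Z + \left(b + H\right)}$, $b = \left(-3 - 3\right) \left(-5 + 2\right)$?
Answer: $\frac{32318049}{784} \approx 41222.0$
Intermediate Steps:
$Z = -1$
$b = 18$ ($b = \left(-6\right) \left(-3\right) = 18$)
$v{\left(H \right)} = \frac{1}{17 + H}$ ($v{\left(H \right)} = \frac{1}{-1 + \left(18 + H\right)} = \frac{1}{17 + H}$)
$\left(v^{2}{\left(11 \right)} + 21342\right) + 19880 = \left(\left(\frac{1}{17 + 11}\right)^{2} + 21342\right) + 19880 = \left(\left(\frac{1}{28}\right)^{2} + 21342\right) + 19880 = \left(\frac{1}{784} + 21342\right) + 19880 = \frac{16732129}{784} + 19880 = \frac{32318049}{784}$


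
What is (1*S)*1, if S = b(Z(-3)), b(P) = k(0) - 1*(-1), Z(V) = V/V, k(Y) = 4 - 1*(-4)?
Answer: 9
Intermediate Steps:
k(Y) = 8 (k(Y) = 4 + 4 = 8)
Z(V) = 1
b(P) = 9 (b(P) = 8 - 1*(-1) = 8 + 1 = 9)
S = 9
(1*S)*1 = (1*9)*1 = 9*1 = 9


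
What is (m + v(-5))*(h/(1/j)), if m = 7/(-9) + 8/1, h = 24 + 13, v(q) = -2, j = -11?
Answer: -19129/9 ≈ -2125.4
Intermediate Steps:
h = 37
m = 65/9 (m = 7*(-⅑) + 8*1 = -7/9 + 8 = 65/9 ≈ 7.2222)
(m + v(-5))*(h/(1/j)) = (65/9 - 2)*(37/(1/(-11))) = 47*(37/(-1/11))/9 = 47*(37*(-11))/9 = (47/9)*(-407) = -19129/9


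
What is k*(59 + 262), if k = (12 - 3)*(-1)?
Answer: -2889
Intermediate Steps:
k = -9 (k = 9*(-1) = -9)
k*(59 + 262) = -9*(59 + 262) = -9*321 = -2889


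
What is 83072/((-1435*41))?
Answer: -83072/58835 ≈ -1.4119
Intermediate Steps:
83072/((-1435*41)) = 83072/(-58835) = 83072*(-1/58835) = -83072/58835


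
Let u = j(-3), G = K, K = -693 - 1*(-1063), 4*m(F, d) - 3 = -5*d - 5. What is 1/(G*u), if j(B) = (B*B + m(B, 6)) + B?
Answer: -1/740 ≈ -0.0013514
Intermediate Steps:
m(F, d) = -½ - 5*d/4 (m(F, d) = ¾ + (-5*d - 5)/4 = ¾ + (-5 - 5*d)/4 = ¾ + (-5/4 - 5*d/4) = -½ - 5*d/4)
K = 370 (K = -693 + 1063 = 370)
G = 370
j(B) = -8 + B + B² (j(B) = (B*B + (-½ - 5/4*6)) + B = (B² + (-½ - 15/2)) + B = (B² - 8) + B = (-8 + B²) + B = -8 + B + B²)
u = -2 (u = -8 - 3 + (-3)² = -8 - 3 + 9 = -2)
1/(G*u) = 1/(370*(-2)) = 1/(-740) = -1/740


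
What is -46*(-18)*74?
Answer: 61272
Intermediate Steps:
-46*(-18)*74 = 828*74 = 61272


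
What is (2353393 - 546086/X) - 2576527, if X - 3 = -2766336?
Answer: -617262401536/2766333 ≈ -2.2313e+5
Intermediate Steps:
X = -2766333 (X = 3 - 2766336 = -2766333)
(2353393 - 546086/X) - 2576527 = (2353393 - 546086/(-2766333)) - 2576527 = (2353393 - 546086*(-1/2766333)) - 2576527 = (2353393 + 546086/2766333) - 2576527 = 6510269263955/2766333 - 2576527 = -617262401536/2766333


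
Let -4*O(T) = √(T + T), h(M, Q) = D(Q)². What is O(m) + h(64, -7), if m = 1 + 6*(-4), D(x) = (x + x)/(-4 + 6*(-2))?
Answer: 49/64 - I*√46/4 ≈ 0.76563 - 1.6956*I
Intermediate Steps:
D(x) = -x/8 (D(x) = (2*x)/(-4 - 12) = (2*x)/(-16) = (2*x)*(-1/16) = -x/8)
h(M, Q) = Q²/64 (h(M, Q) = (-Q/8)² = Q²/64)
m = -23 (m = 1 - 24 = -23)
O(T) = -√2*√T/4 (O(T) = -√(T + T)/4 = -√2*√T/4)
O(m) + h(64, -7) = -√2*√(-23)/4 + (1/64)*(-7)² = -√2*I*√23/4 + (1/64)*49 = -I*√46/4 + 49/64 = 49/64 - I*√46/4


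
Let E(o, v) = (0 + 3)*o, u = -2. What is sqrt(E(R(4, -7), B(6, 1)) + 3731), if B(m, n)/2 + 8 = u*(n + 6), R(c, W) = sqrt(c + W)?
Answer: sqrt(3731 + 3*I*sqrt(3)) ≈ 61.082 + 0.0425*I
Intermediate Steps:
R(c, W) = sqrt(W + c)
B(m, n) = -40 - 4*n (B(m, n) = -16 + 2*(-2*(n + 6)) = -16 + 2*(-2*(6 + n)) = -16 + 2*(-12 - 2*n) = -16 + (-24 - 4*n) = -40 - 4*n)
E(o, v) = 3*o
sqrt(E(R(4, -7), B(6, 1)) + 3731) = sqrt(3*sqrt(-7 + 4) + 3731) = sqrt(3*sqrt(-3) + 3731) = sqrt(3*(I*sqrt(3)) + 3731) = sqrt(3*I*sqrt(3) + 3731) = sqrt(3731 + 3*I*sqrt(3))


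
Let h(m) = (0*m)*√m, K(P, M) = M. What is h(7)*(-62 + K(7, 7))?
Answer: 0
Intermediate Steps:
h(m) = 0 (h(m) = 0*√m = 0)
h(7)*(-62 + K(7, 7)) = 0*(-62 + 7) = 0*(-55) = 0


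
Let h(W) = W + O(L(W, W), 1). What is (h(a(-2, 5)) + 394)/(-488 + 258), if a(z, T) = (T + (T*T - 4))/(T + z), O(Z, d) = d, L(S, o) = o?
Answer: -1211/690 ≈ -1.7551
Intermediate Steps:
a(z, T) = (-4 + T + T**2)/(T + z) (a(z, T) = (T + (T**2 - 4))/(T + z) = (T + (-4 + T**2))/(T + z) = (-4 + T + T**2)/(T + z))
h(W) = 1 + W (h(W) = W + 1 = 1 + W)
(h(a(-2, 5)) + 394)/(-488 + 258) = ((1 + (-4 + 5 + 5**2)/(5 - 2)) + 394)/(-488 + 258) = ((1 + (-4 + 5 + 25)/3) + 394)/(-230) = ((1 + (1/3)*26) + 394)*(-1/230) = ((1 + 26/3) + 394)*(-1/230) = (29/3 + 394)*(-1/230) = (1211/3)*(-1/230) = -1211/690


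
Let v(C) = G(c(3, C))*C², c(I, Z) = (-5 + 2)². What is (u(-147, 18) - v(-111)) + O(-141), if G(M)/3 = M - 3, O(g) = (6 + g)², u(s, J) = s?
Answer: -203700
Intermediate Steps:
c(I, Z) = 9 (c(I, Z) = (-3)² = 9)
G(M) = -9 + 3*M (G(M) = 3*(M - 3) = 3*(-3 + M) = -9 + 3*M)
v(C) = 18*C² (v(C) = (-9 + 3*9)*C² = (-9 + 27)*C² = 18*C²)
(u(-147, 18) - v(-111)) + O(-141) = (-147 - 18*(-111)²) + (6 - 141)² = (-147 - 18*12321) + (-135)² = (-147 - 1*221778) + 18225 = (-147 - 221778) + 18225 = -221925 + 18225 = -203700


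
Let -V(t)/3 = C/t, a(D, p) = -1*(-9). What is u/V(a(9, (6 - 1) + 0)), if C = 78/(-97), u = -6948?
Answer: -336978/13 ≈ -25921.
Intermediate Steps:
a(D, p) = 9
C = -78/97 (C = 78*(-1/97) = -78/97 ≈ -0.80412)
V(t) = 234/(97*t) (V(t) = -(-234)/(97*t) = 234/(97*t))
u/V(a(9, (6 - 1) + 0)) = -6948/((234/97)/9) = -6948/((234/97)*(1/9)) = -6948/26/97 = -6948*97/26 = -336978/13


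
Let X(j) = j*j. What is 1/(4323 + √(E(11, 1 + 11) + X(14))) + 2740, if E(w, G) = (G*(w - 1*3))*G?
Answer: 51202332263/18686981 - 2*√337/18686981 ≈ 2740.0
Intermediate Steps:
X(j) = j²
E(w, G) = G²*(-3 + w) (E(w, G) = (G*(w - 3))*G = (G*(-3 + w))*G = G²*(-3 + w))
1/(4323 + √(E(11, 1 + 11) + X(14))) + 2740 = 1/(4323 + √((1 + 11)²*(-3 + 11) + 14²)) + 2740 = 1/(4323 + √(12²*8 + 196)) + 2740 = 1/(4323 + √(144*8 + 196)) + 2740 = 1/(4323 + √(1152 + 196)) + 2740 = 1/(4323 + √1348) + 2740 = 1/(4323 + 2*√337) + 2740 = 2740 + 1/(4323 + 2*√337)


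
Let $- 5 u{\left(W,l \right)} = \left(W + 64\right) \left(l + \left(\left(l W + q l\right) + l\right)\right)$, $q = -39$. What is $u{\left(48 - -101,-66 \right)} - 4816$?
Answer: $\frac{1550416}{5} \approx 3.1008 \cdot 10^{5}$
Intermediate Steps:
$u{\left(W,l \right)} = - \frac{\left(64 + W\right) \left(- 37 l + W l\right)}{5}$ ($u{\left(W,l \right)} = - \frac{\left(W + 64\right) \left(l + \left(\left(l W - 39 l\right) + l\right)\right)}{5} = - \frac{\left(64 + W\right) \left(l + \left(\left(W l - 39 l\right) + l\right)\right)}{5} = - \frac{\left(64 + W\right) \left(l + \left(\left(- 39 l + W l\right) + l\right)\right)}{5} = - \frac{\left(64 + W\right) \left(l + \left(- 38 l + W l\right)\right)}{5} = - \frac{\left(64 + W\right) \left(- 37 l + W l\right)}{5}$)
$u{\left(48 - -101,-66 \right)} - 4816 = \frac{1}{5} \left(-66\right) \left(2368 - \left(48 - -101\right)^{2} - 27 \left(48 - -101\right)\right) - 4816 = \frac{1}{5} \left(-66\right) \left(2368 - \left(48 + 101\right)^{2} - 27 \left(48 + 101\right)\right) - 4816 = \frac{1}{5} \left(-66\right) \left(2368 - 149^{2} - 4023\right) - 4816 = \frac{1}{5} \left(-66\right) \left(2368 - 22201 - 4023\right) - 4816 = \frac{1}{5} \left(-66\right) \left(-23856\right) - 4816 = \frac{1574496}{5} - 4816 = \frac{1550416}{5}$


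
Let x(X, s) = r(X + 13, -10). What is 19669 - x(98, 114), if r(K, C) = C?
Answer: 19679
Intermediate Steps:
x(X, s) = -10
19669 - x(98, 114) = 19669 - 1*(-10) = 19669 + 10 = 19679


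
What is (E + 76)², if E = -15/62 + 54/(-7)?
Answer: 872079961/188356 ≈ 4630.0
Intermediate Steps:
E = -3453/434 (E = -15*1/62 + 54*(-⅐) = -15/62 - 54/7 = -3453/434 ≈ -7.9562)
(E + 76)² = (-3453/434 + 76)² = (29531/434)² = 872079961/188356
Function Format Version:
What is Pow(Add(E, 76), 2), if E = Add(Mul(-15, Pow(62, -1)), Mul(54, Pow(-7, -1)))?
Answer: Rational(872079961, 188356) ≈ 4630.0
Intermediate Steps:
E = Rational(-3453, 434) (E = Add(Mul(-15, Rational(1, 62)), Mul(54, Rational(-1, 7))) = Add(Rational(-15, 62), Rational(-54, 7)) = Rational(-3453, 434) ≈ -7.9562)
Pow(Add(E, 76), 2) = Pow(Add(Rational(-3453, 434), 76), 2) = Pow(Rational(29531, 434), 2) = Rational(872079961, 188356)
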